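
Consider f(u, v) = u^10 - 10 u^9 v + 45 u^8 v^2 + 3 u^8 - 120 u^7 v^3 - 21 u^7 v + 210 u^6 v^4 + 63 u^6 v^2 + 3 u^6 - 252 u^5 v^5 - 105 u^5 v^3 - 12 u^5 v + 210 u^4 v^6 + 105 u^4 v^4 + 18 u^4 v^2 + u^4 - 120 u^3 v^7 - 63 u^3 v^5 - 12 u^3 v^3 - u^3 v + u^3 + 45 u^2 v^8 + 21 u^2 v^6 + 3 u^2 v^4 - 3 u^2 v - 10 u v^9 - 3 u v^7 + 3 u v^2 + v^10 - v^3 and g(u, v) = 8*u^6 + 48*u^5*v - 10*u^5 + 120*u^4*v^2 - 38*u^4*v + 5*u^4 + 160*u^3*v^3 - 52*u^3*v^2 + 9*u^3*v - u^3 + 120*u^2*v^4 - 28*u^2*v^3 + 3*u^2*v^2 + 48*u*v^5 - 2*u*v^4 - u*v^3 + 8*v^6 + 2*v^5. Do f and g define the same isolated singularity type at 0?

Yes.

The Hessian of f at 0 has rank 0. Corank 2; j^3 = (u - v)^3 is a perfect cube, so E-series; the 4-jet and mu = 7 give E_7. The Hessian of g at 0 has rank 0. Corank 2; j^3 = -u^3 is a perfect cube, so E-series; the 4-jet and mu = 7 give E_7. Both have type E_7, hence right-equivalent.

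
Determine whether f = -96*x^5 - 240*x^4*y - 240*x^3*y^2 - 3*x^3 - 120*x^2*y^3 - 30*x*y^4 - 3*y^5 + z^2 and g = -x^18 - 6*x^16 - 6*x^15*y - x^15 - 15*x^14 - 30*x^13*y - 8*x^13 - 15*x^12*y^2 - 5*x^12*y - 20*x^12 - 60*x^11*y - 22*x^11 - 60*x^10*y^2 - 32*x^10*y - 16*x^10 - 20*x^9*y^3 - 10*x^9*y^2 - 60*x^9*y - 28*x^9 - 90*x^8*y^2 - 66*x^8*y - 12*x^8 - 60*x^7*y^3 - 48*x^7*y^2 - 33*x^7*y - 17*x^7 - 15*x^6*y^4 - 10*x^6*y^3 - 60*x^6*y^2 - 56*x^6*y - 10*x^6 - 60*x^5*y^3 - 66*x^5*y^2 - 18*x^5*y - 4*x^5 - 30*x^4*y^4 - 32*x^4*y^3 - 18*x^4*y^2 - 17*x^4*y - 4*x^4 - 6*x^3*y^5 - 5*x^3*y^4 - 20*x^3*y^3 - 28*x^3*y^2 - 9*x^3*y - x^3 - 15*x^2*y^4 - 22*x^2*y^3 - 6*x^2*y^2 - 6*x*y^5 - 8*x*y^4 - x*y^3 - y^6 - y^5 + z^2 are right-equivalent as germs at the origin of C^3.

No.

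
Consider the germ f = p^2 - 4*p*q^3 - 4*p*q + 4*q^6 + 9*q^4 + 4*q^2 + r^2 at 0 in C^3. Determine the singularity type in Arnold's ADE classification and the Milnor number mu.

The Hessian of f at 0 has rank 2. Corank 1: A-series; mu = 3 gives A_3.

Type A_3, Milnor number mu = 3.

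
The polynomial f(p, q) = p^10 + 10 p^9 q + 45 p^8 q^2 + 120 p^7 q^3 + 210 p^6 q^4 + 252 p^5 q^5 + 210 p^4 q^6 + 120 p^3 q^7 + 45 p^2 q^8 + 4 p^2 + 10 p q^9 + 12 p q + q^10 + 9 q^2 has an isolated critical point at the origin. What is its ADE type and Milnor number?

Type A_{9}, Milnor number mu = 9.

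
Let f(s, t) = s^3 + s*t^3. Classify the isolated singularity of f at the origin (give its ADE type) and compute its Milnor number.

The Hessian of f at 0 is [[0, 0], [0, 0]] with rank 0, so corank 2. A Groebner basis of the Jacobian ideal J(f) in C{s,t} is {s^3, s*t^2, 3*s^2 + t^3}; counting standard monomials gives mu = 7. Corank 2; j^3 = s^3 is a perfect cube, so E-series; the 4-jet and mu = 7 give E_7.

Type E_{7}, Milnor number mu = 7.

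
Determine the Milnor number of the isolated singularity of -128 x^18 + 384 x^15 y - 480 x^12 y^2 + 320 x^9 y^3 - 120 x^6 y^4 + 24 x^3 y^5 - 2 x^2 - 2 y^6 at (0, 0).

5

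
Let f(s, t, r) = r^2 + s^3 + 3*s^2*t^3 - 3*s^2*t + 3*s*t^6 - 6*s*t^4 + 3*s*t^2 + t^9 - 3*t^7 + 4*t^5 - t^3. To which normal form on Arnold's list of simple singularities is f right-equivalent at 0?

E_{8}

The Hessian of f at 0 has rank 1. Corank 2; j^3 = (s - t)^3 is a perfect cube, so E-series; the 5-jet and mu = 8 give E_8.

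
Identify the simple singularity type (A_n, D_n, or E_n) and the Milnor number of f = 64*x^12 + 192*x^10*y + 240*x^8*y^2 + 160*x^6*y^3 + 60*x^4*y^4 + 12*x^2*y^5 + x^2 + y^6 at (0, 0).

Type A_5, Milnor number mu = 5.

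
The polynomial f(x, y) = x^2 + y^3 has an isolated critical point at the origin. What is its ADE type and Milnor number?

Type A2, Milnor number mu = 2.

The Hessian of f at 0 has rank 1. Corank 1: A-series; mu = 2 gives A_2.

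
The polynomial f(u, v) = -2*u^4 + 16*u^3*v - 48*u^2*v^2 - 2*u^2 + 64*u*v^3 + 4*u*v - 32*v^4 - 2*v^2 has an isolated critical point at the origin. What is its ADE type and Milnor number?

The Hessian of f at 0 is [[-4, 4], [4, -4]] with rank 1, so corank 1. A Groebner basis of the Jacobian ideal J(f) in C{u,v} is {v^3, u - v}; counting standard monomials gives mu = 3. Corank 1: A-series; mu = 3 gives A_3.

Type A_{3}, Milnor number mu = 3.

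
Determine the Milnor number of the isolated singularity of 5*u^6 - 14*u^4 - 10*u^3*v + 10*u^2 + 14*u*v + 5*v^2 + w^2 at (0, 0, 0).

1

The Hessian of f at 0 is [[20, 14, 0], [14, 10, 0], [0, 0, 2]] with rank 3, so corank 0. A Groebner basis of the Jacobian ideal J(f) in C{u,v,w} is {u, v, w}; counting standard monomials gives mu = 1. Corank 0: nondegenerate Morse point, so A_1.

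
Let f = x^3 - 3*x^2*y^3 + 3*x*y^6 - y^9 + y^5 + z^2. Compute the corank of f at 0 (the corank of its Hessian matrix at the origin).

2

The Hessian at 0 is [[0, 0, 0], [0, 0, 0], [0, 0, 2]] of rank 1; hence corank 2.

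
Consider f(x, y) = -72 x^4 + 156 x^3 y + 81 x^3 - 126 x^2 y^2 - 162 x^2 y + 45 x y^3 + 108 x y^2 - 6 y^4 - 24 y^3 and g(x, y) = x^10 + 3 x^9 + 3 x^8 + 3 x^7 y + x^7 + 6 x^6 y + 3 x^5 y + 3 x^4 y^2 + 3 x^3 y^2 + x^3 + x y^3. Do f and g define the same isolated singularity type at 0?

Yes.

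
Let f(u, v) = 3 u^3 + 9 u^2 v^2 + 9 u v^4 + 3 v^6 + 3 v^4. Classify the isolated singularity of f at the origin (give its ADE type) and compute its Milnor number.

Type E_6, Milnor number mu = 6.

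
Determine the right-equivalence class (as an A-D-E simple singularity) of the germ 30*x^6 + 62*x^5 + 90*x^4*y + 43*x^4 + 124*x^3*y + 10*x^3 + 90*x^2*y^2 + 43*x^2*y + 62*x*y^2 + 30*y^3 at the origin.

D4

The Hessian of f at 0 is [[0, 0], [0, 0]] with rank 0, so corank 2. A Groebner basis of the Jacobian ideal J(f) in C{x,y} is {y^3, x^2 - 26*y^2/11, x*y + 17*y^2/11}; counting standard monomials gives mu = 4. Corank 2; j^3 = (2*x + 3*y)*(5*x^2 + 14*x*y + 10*y^2) splits into three distinct lines over C (the quadratic factor has nonzero discriminant), so D_4.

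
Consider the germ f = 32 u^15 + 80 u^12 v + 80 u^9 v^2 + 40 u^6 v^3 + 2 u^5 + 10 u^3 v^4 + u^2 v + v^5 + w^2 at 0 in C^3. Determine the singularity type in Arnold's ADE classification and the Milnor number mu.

The Hessian of f at 0 has rank 1. Corank 2; j^3 = u^2*v has shape L^2 M (L != M), so D-series; mu = 6 gives D_6.

Type D_6, Milnor number mu = 6.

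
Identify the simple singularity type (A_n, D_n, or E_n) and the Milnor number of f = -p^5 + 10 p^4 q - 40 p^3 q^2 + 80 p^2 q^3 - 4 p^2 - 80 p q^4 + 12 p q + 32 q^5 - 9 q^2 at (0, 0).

Type A_4, Milnor number mu = 4.

The Hessian of f at 0 is [[-8, 12], [12, -18]] with rank 1, so corank 1. A Groebner basis of the Jacobian ideal J(f) in C{p,q} is {q^4, p - 3*q/2}; counting standard monomials gives mu = 4. Corank 1: A-series; mu = 4 gives A_4.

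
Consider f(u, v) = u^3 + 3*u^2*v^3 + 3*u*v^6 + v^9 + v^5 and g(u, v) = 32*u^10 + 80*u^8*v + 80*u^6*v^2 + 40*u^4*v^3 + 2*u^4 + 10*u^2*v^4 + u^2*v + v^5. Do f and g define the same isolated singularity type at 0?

No.

The Hessian of f at 0 is [[0, 0], [0, 0]] with rank 0, so corank 2. A Groebner basis of the Jacobian ideal J(f) in C{u,v} is {u^2/2 + u*v^3, v^4, u^3, u^2*v}; counting standard monomials gives mu = 8. Corank 2; j^3 = u^3 is a perfect cube, so E-series; the 5-jet and mu = 8 give E_8. The Hessian of g at 0 is [[0, 0], [0, 0]] with rank 0, so corank 2. A Groebner basis of the Jacobian ideal J(g) in C{u,v} is {u^2/5 + v^4, u^3, u*v}; counting standard monomials gives mu = 6. Corank 2; j^3 = u^2*v has shape L^2 M (L != M), so D-series; mu = 6 gives D_6. f is E_8 but g is D_6, hence not right-equivalent.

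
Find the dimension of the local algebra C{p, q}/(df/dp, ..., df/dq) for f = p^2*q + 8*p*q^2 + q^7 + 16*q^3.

8

The Hessian of f at 0 has rank 0. Corank 2; j^3 = q*(p + 4*q)^2 has shape L^2 M (L != M), so D-series; mu = 8 gives D_8.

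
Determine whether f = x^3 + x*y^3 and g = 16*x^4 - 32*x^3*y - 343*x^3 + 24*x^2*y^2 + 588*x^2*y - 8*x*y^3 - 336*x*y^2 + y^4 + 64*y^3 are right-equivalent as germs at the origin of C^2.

No.

The Hessian of f at 0 has rank 0. Corank 2; j^3 = x^3 is a perfect cube, so E-series; the 4-jet and mu = 7 give E_7. The Hessian of g at 0 has rank 0. Corank 2; j^3 = -(7*x - 4*y)^3 is a perfect cube, so E-series; the 4-jet and mu = 6 give E_6. f is E_7 but g is E_6, hence not right-equivalent.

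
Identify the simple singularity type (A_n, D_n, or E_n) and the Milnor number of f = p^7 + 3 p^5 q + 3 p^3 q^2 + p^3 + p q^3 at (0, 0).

Type E_{7}, Milnor number mu = 7.

The Hessian of f at 0 has rank 0. Corank 2; j^3 = p^3 is a perfect cube, so E-series; the 4-jet and mu = 7 give E_7.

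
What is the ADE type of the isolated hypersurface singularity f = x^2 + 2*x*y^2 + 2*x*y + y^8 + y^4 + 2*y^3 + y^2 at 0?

The Hessian of f at 0 has rank 1. Corank 1: A-series; mu = 7 gives A_7.

A7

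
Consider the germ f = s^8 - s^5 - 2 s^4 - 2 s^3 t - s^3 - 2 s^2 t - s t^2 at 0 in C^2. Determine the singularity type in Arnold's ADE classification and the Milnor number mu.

Type D9, Milnor number mu = 9.

The Hessian of f at 0 has rank 0. Corank 2; j^3 = -s*(s + t)^2 has shape L^2 M (L != M), so D-series; mu = 9 gives D_9.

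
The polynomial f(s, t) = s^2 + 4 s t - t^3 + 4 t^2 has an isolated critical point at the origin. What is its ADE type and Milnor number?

Type A_2, Milnor number mu = 2.

The Hessian of f at 0 has rank 1. Corank 1: A-series; mu = 2 gives A_2.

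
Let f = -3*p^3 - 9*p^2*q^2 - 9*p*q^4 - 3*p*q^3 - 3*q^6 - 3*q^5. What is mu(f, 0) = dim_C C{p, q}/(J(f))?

The Hessian of f at 0 has rank 0. Corank 2; j^3 = -3*p^3 is a perfect cube, so E-series; the 4-jet and mu = 7 give E_7.

7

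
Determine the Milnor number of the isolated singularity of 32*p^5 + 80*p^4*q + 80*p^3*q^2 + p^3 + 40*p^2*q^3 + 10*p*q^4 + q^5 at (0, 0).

The Hessian of f at 0 is [[0, 0], [0, 0]] with rank 0, so corank 2. A Groebner basis of the Jacobian ideal J(f) in C{p,q} is {q^5, p*q^3 + q^4/8, p^2}; counting standard monomials gives mu = 8. Corank 2; j^3 = p^3 is a perfect cube, so E-series; the 5-jet and mu = 8 give E_8.

8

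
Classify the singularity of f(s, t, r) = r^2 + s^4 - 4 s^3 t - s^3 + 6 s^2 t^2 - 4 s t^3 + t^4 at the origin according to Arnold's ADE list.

E_{6}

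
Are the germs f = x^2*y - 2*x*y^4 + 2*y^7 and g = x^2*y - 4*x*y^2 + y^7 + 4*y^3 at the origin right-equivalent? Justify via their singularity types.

Yes.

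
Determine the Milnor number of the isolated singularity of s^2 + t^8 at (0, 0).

7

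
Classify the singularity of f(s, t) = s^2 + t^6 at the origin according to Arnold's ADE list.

The Hessian of f at 0 has rank 1. Corank 1: A-series; mu = 5 gives A_5.

A_5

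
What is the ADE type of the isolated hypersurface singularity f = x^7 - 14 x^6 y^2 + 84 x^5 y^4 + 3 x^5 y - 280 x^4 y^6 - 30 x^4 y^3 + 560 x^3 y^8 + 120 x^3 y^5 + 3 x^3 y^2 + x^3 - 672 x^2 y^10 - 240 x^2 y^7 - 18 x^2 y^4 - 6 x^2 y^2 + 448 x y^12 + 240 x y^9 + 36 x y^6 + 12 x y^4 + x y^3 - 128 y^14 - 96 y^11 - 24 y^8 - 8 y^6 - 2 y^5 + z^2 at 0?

The Hessian of f at 0 has rank 1. Corank 2; j^3 = x^3 is a perfect cube, so E-series; the 4-jet and mu = 7 give E_7.

E7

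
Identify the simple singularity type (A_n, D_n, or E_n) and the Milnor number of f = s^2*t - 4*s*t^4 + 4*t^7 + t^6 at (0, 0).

The Hessian of f at 0 has rank 0. Corank 2; j^3 = s^2*t has shape L^2 M (L != M), so D-series; mu = 7 gives D_7.

Type D_{7}, Milnor number mu = 7.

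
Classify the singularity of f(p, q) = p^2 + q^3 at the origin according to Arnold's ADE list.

A_2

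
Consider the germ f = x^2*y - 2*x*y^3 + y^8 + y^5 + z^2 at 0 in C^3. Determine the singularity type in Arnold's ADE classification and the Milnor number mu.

Type D_9, Milnor number mu = 9.

The Hessian of f at 0 has rank 1. Corank 2; j^3 = x^2*y has shape L^2 M (L != M), so D-series; mu = 9 gives D_9.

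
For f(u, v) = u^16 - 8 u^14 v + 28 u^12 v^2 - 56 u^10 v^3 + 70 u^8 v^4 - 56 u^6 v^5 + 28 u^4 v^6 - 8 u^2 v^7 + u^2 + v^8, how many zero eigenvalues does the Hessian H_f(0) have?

1

The Hessian at 0 is [[2, 0], [0, 0]] of rank 1; hence corank 1.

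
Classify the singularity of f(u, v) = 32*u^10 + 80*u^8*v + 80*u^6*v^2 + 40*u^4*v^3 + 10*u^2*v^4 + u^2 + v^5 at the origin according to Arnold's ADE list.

The Hessian of f at 0 has rank 1. Corank 1: A-series; mu = 4 gives A_4.

A_4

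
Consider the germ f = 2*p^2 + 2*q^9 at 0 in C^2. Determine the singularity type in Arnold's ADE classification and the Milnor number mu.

Type A_{8}, Milnor number mu = 8.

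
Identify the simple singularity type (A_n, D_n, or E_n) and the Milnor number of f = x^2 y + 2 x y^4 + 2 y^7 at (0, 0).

Type D_8, Milnor number mu = 8.

The Hessian of f at 0 is [[0, 0], [0, 0]] with rank 0, so corank 2. A Groebner basis of the Jacobian ideal J(f) in C{x,y} is {-x^2/6 + x*y^3, x*y + y^4, x^3, x^2*y}; counting standard monomials gives mu = 8. Corank 2; j^3 = x^2*y has shape L^2 M (L != M), so D-series; mu = 8 gives D_8.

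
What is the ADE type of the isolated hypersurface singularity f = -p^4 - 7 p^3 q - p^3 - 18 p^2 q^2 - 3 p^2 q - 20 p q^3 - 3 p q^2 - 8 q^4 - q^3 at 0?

The Hessian of f at 0 has rank 0. Corank 2; j^3 = -(p + q)^3 is a perfect cube, so E-series; the 4-jet and mu = 7 give E_7.

E_7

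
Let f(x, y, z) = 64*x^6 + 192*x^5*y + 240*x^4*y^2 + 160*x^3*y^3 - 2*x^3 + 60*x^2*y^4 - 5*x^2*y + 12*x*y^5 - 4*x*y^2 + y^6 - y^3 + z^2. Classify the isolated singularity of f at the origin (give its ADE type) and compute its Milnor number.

The Hessian of f at 0 is [[0, 0, 0], [0, 0, 0], [0, 0, 2]] with rank 1, so corank 2. A Groebner basis of the Jacobian ideal J(f) in C{x,y,z} is {x*y/12 + y^5 + y^2/12, x*y^2 + y^3, x^2 + 3*x*y/2 + y^2/2, z}; counting standard monomials gives mu = 7. Corank 2; j^3 = -(x + y)^2*(2*x + y) has shape L^2 M (L != M), so D-series; mu = 7 gives D_7.

Type D7, Milnor number mu = 7.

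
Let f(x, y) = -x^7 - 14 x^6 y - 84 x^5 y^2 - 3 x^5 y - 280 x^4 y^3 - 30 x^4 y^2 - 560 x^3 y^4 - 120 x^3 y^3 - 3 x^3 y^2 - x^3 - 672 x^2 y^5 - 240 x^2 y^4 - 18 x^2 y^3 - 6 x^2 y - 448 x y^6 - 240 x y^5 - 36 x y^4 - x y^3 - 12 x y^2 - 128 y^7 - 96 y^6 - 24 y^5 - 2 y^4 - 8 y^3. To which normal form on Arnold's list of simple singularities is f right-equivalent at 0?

E7

The Hessian of f at 0 is [[0, 0], [0, 0]] with rank 0, so corank 2. A Groebner basis of the Jacobian ideal J(f) in C{x,y} is {x^3 + 6*x^2*y + 48*x^2 + 192*x*y + 192*y^2, -6*x^2 + x*y^2 - 24*x*y - 24*y^2, 3*x^2 + 12*x*y + y^3 + 12*y^2}; counting standard monomials gives mu = 7. Corank 2; j^3 = -(x + 2*y)^3 is a perfect cube, so E-series; the 4-jet and mu = 7 give E_7.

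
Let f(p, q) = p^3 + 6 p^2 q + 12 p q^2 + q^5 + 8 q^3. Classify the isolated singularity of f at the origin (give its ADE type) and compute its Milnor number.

Type E_{8}, Milnor number mu = 8.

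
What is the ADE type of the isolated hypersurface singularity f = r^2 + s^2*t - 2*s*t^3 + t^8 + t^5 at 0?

D_9

The Hessian of f at 0 has rank 1. Corank 2; j^3 = s^2*t has shape L^2 M (L != M), so D-series; mu = 9 gives D_9.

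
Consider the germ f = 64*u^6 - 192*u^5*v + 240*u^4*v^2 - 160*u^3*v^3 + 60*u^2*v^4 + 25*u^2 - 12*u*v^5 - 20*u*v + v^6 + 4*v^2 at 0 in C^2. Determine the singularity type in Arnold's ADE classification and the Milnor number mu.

The Hessian of f at 0 has rank 1. Corank 1: A-series; mu = 5 gives A_5.

Type A5, Milnor number mu = 5.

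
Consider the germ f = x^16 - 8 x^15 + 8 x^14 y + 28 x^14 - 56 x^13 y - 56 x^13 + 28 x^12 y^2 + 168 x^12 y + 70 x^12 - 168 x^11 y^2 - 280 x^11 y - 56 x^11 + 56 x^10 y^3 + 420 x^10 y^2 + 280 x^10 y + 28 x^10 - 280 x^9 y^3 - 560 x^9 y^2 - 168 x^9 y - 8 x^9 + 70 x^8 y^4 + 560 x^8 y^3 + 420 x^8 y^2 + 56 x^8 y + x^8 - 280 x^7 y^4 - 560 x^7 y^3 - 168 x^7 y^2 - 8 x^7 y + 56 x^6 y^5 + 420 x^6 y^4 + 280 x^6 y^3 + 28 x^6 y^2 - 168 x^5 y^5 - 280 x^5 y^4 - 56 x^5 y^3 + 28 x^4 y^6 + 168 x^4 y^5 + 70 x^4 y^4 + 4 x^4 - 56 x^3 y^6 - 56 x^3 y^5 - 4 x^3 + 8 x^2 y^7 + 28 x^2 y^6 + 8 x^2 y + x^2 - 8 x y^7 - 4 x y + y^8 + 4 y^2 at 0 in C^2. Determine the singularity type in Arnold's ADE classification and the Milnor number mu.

Type A7, Milnor number mu = 7.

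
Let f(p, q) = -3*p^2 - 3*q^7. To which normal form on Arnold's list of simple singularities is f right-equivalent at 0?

A_6

The Hessian of f at 0 is [[-6, 0], [0, 0]] with rank 1, so corank 1. A Groebner basis of the Jacobian ideal J(f) in C{p,q} is {q^6, p}; counting standard monomials gives mu = 6. Corank 1: A-series; mu = 6 gives A_6.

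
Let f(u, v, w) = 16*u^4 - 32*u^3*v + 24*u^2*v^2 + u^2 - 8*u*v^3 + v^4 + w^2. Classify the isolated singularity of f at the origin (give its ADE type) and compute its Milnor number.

Type A3, Milnor number mu = 3.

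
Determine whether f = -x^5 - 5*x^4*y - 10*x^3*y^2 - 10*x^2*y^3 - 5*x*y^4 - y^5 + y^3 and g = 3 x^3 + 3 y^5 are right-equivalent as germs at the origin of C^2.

The Hessian of f at 0 is [[0, 0], [0, 0]] with rank 0, so corank 2. A Groebner basis of the Jacobian ideal J(f) in C{x,y} is {x^4 + 4*x^3*y, y^2}; counting standard monomials gives mu = 8. Corank 2; j^3 = y^3 is a perfect cube, so E-series; the 5-jet and mu = 8 give E_8. The Hessian of g at 0 is [[0, 0], [0, 0]] with rank 0, so corank 2. A Groebner basis of the Jacobian ideal J(g) in C{x,y} is {y^4, x^2}; counting standard monomials gives mu = 8. Corank 2; j^3 = 3*x^3 is a perfect cube, so E-series; the 5-jet and mu = 8 give E_8. Both have type E_8, hence right-equivalent.

Yes.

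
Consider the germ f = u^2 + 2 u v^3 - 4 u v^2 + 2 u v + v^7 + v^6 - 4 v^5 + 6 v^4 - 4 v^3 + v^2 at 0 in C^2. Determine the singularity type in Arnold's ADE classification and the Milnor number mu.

Type A_6, Milnor number mu = 6.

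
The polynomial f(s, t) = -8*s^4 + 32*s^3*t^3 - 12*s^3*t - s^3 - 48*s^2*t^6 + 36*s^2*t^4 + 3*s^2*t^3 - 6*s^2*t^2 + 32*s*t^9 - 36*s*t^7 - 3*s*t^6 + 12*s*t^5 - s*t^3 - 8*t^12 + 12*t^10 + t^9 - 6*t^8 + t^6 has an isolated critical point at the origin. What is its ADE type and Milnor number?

The Hessian of f at 0 is [[0, 0], [0, 0]] with rank 0, so corank 2. A Groebner basis of the Jacobian ideal J(f) in C{s,t} is {3*s^2/4 + t^4 + t^3/4, s^3, s^2*t - s^2/4 - t^3/12, s^2 + s*t^2 + t^3/3}; counting standard monomials gives mu = 7. Corank 2; j^3 = -s^3 is a perfect cube, so E-series; the 4-jet and mu = 7 give E_7.

Type E7, Milnor number mu = 7.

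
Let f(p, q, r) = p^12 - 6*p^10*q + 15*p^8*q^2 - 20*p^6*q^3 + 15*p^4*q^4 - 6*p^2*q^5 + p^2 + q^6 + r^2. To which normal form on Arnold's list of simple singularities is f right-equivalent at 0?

The Hessian of f at 0 has rank 2. Corank 1: A-series; mu = 5 gives A_5.

A_5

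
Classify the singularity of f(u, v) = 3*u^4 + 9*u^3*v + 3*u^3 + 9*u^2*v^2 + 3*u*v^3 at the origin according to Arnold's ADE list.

E_7

The Hessian of f at 0 is [[0, 0], [0, 0]] with rank 0, so corank 2. A Groebner basis of the Jacobian ideal J(f) in C{u,v} is {3*u^2 + v^4 + v^3, u^3, u^2*v - u^2 - v^3/3, 2*u^2 + u*v^2 + 2*v^3/3}; counting standard monomials gives mu = 7. Corank 2; j^3 = 3*u^3 is a perfect cube, so E-series; the 4-jet and mu = 7 give E_7.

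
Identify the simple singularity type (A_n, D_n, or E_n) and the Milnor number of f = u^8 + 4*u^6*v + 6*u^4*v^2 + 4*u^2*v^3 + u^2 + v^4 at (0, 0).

Type A_{3}, Milnor number mu = 3.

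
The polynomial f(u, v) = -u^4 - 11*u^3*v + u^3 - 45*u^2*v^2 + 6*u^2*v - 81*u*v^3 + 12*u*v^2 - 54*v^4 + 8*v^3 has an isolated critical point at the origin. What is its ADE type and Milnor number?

The Hessian of f at 0 has rank 0. Corank 2; j^3 = (u + 2*v)^3 is a perfect cube, so E-series; the 4-jet and mu = 7 give E_7.

Type E_7, Milnor number mu = 7.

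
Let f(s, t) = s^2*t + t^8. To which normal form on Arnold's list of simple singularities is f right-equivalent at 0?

D_{9}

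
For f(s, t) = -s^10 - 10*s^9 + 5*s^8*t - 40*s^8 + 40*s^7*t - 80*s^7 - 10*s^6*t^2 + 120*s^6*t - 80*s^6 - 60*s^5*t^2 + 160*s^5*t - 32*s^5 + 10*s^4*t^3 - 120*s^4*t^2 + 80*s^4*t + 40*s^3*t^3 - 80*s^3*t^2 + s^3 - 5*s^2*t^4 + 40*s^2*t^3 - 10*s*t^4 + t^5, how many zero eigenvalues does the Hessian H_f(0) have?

2

Hessian at 0 has rank 0.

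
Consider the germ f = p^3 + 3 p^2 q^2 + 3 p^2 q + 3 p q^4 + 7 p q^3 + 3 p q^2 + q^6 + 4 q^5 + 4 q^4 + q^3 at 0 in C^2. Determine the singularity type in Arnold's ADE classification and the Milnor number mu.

The Hessian of f at 0 has rank 0. Corank 2; j^3 = (p + q)^3 is a perfect cube, so E-series; the 4-jet and mu = 7 give E_7.

Type E_7, Milnor number mu = 7.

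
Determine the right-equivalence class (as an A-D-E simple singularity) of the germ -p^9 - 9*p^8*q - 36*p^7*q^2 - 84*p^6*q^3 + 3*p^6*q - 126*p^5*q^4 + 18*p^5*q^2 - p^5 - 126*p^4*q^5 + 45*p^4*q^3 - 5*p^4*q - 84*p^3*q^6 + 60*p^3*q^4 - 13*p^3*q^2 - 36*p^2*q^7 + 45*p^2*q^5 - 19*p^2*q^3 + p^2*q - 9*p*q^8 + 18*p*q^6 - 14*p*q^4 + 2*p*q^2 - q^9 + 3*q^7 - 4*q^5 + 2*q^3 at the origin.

The Hessian of f at 0 is [[0, 0], [0, 0]] with rank 0, so corank 2. A Groebner basis of the Jacobian ideal J(f) in C{p,q} is {q^3, p^2 + 2*q^2, p*q + q^2}; counting standard monomials gives mu = 4. Corank 2; j^3 = q*(p^2 + 2*p*q + 2*q^2) splits into three distinct lines over C (the quadratic factor has nonzero discriminant), so D_4.

D4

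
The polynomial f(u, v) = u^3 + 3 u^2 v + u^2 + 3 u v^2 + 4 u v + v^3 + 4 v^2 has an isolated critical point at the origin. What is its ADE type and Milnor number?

Type A_2, Milnor number mu = 2.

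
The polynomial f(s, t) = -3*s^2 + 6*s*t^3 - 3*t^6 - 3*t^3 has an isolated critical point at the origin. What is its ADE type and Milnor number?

Type A_{2}, Milnor number mu = 2.

The Hessian of f at 0 has rank 1. Corank 1: A-series; mu = 2 gives A_2.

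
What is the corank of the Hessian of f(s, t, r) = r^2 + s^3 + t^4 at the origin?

The Hessian at 0 is [[0, 0, 0], [0, 0, 0], [0, 0, 2]] of rank 1; hence corank 2.

2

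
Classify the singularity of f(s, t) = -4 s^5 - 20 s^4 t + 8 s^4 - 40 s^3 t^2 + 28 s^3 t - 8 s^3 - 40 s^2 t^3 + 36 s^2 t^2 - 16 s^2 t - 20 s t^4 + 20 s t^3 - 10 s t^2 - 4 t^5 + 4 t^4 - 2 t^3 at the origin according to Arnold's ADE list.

D_6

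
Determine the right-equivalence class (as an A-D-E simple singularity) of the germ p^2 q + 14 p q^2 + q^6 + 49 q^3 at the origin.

D_7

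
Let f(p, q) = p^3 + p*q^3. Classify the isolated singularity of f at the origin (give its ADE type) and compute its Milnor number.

Type E_7, Milnor number mu = 7.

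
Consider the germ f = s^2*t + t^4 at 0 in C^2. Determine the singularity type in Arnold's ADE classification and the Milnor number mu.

Type D5, Milnor number mu = 5.

The Hessian of f at 0 has rank 0. Corank 2; j^3 = s^2*t has shape L^2 M (L != M), so D-series; mu = 5 gives D_5.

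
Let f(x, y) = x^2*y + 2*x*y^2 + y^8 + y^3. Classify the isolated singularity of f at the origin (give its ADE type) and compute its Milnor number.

The Hessian of f at 0 is [[0, 0], [0, 0]] with rank 0, so corank 2. A Groebner basis of the Jacobian ideal J(f) in C{x,y} is {x^2/8 + y^7 - y^2/8, x^3 + y^3, x*y + y^2}; counting standard monomials gives mu = 9. Corank 2; j^3 = y*(x + y)^2 has shape L^2 M (L != M), so D-series; mu = 9 gives D_9.

Type D9, Milnor number mu = 9.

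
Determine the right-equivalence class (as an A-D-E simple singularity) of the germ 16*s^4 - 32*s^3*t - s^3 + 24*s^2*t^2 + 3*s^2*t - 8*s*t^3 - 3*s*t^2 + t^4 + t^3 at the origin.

E6

The Hessian of f at 0 has rank 0. Corank 2; j^3 = -(s - t)^3 is a perfect cube, so E-series; the 4-jet and mu = 6 give E_6.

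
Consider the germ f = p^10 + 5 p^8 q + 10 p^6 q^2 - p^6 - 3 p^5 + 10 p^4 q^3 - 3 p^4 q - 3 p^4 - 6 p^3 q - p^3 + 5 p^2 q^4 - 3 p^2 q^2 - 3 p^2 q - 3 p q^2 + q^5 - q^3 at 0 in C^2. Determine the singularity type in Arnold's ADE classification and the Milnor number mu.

Type E_{8}, Milnor number mu = 8.

The Hessian of f at 0 has rank 0. Corank 2; j^3 = -(p + q)^3 is a perfect cube, so E-series; the 5-jet and mu = 8 give E_8.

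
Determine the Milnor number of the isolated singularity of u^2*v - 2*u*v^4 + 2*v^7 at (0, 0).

8

The Hessian of f at 0 has rank 0. Corank 2; j^3 = u^2*v has shape L^2 M (L != M), so D-series; mu = 8 gives D_8.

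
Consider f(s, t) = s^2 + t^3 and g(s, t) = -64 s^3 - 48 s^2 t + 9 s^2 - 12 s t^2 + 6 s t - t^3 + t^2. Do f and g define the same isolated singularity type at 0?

Yes.

The Hessian of f at 0 is [[2, 0], [0, 0]] with rank 1, so corank 1. A Groebner basis of the Jacobian ideal J(f) in C{s,t} is {t^2, s}; counting standard monomials gives mu = 2. Corank 1: A-series; mu = 2 gives A_2. The Hessian of g at 0 is [[18, 6], [6, 2]] with rank 1, so corank 1. A Groebner basis of the Jacobian ideal J(g) in C{s,t} is {t^2, s + t/3}; counting standard monomials gives mu = 2. Corank 1: A-series; mu = 2 gives A_2. Both have type A_2, hence right-equivalent.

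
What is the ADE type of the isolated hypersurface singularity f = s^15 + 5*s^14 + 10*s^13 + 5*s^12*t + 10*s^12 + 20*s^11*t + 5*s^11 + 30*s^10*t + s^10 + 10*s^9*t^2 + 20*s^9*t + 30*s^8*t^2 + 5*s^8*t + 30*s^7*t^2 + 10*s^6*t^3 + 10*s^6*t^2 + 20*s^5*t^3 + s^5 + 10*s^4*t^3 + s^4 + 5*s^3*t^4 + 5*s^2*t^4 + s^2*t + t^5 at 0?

D6

The Hessian of f at 0 has rank 0. Corank 2; j^3 = s^2*t has shape L^2 M (L != M), so D-series; mu = 6 gives D_6.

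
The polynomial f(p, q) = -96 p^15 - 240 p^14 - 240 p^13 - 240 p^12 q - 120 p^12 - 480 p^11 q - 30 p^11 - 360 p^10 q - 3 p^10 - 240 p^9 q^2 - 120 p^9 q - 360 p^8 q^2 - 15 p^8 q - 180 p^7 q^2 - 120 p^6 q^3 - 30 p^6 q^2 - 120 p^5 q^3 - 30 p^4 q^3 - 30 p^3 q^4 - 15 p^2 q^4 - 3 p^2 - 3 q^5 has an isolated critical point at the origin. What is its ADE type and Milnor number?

The Hessian of f at 0 has rank 1. Corank 1: A-series; mu = 4 gives A_4.

Type A_{4}, Milnor number mu = 4.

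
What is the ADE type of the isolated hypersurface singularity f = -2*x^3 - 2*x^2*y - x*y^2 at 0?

The Hessian of f at 0 is [[0, 0], [0, 0]] with rank 0, so corank 2. A Groebner basis of the Jacobian ideal J(f) in C{x,y} is {y^3, x^2 + y^2/2, x*y - y^2/2}; counting standard monomials gives mu = 4. Corank 2; j^3 = -x*(2*x^2 + 2*x*y + y^2) splits into three distinct lines over C (the quadratic factor has nonzero discriminant), so D_4.

D_{4}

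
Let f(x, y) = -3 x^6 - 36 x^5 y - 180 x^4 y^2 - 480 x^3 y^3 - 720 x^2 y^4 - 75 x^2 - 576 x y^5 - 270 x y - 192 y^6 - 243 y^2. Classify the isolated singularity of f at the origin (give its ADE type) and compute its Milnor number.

The Hessian of f at 0 has rank 1. Corank 1: A-series; mu = 5 gives A_5.

Type A5, Milnor number mu = 5.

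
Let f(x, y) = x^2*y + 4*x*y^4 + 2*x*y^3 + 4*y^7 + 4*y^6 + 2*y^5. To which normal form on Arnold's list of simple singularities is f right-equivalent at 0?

D6

The Hessian of f at 0 is [[0, 0], [0, 0]] with rank 0, so corank 2. A Groebner basis of the Jacobian ideal J(f) in C{x,y} is {x^3, x^2*y, -x^2/4 + x*y^2, -x^2/2 + x*y + y^3}; counting standard monomials gives mu = 6. Corank 2; j^3 = x^2*y has shape L^2 M (L != M), so D-series; mu = 6 gives D_6.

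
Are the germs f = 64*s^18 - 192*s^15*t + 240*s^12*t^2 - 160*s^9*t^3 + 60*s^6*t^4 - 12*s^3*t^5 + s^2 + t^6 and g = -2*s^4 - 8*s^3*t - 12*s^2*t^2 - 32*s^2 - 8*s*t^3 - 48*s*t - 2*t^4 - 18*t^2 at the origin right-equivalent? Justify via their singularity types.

The Hessian of f at 0 has rank 1. Corank 1: A-series; mu = 5 gives A_5. The Hessian of g at 0 has rank 1. Corank 1: A-series; mu = 3 gives A_3. f is A_5 but g is A_3, hence not right-equivalent.

No.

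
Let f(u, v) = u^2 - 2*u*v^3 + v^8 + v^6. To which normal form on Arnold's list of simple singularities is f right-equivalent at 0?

A_{7}

The Hessian of f at 0 has rank 1. Corank 1: A-series; mu = 7 gives A_7.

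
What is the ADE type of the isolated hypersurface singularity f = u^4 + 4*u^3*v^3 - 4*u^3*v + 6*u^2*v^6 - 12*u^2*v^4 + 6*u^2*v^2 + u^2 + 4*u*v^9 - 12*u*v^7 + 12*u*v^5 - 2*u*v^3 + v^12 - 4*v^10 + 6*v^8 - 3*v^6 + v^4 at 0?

A3

The Hessian of f at 0 has rank 1. Corank 1: A-series; mu = 3 gives A_3.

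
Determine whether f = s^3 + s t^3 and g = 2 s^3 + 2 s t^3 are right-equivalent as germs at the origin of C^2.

Yes.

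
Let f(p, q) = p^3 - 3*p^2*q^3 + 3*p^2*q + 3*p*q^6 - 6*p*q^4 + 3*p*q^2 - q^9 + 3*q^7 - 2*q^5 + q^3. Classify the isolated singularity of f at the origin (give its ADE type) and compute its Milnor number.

Type E_8, Milnor number mu = 8.

The Hessian of f at 0 is [[0, 0], [0, 0]] with rank 0, so corank 2. A Groebner basis of the Jacobian ideal J(f) in C{p,q} is {-p^2/2 + p*q^3 - p*q - q^2/2, q^4, p^3 - 3*p*q^2 - 2*q^3, p^2*q + 2*p*q^2 + q^3}; counting standard monomials gives mu = 8. Corank 2; j^3 = (p + q)^3 is a perfect cube, so E-series; the 5-jet and mu = 8 give E_8.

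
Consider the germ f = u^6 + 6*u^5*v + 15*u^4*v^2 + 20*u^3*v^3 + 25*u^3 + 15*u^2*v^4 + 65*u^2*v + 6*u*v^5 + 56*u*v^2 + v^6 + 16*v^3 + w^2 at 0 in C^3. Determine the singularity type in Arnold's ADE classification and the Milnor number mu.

The Hessian of f at 0 has rank 1. Corank 2; j^3 = (u + v)*(5*u + 4*v)^2 has shape L^2 M (L != M), so D-series; mu = 7 gives D_7.

Type D_{7}, Milnor number mu = 7.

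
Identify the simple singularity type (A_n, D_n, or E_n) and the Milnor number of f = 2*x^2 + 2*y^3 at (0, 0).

Type A2, Milnor number mu = 2.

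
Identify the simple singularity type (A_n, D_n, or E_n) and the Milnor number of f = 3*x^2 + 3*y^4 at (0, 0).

Type A_3, Milnor number mu = 3.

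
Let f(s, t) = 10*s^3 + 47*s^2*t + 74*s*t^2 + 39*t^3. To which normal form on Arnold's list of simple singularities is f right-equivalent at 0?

The Hessian of f at 0 is [[0, 0], [0, 0]] with rank 0, so corank 2. A Groebner basis of the Jacobian ideal J(f) in C{s,t} is {t^3, s^2 - 23*t^2/11, s*t + 16*t^2/11}; counting standard monomials gives mu = 4. Corank 2; j^3 = (2*s + 3*t)*(5*s^2 + 16*s*t + 13*t^2) splits into three distinct lines over C (the quadratic factor has nonzero discriminant), so D_4.

D_4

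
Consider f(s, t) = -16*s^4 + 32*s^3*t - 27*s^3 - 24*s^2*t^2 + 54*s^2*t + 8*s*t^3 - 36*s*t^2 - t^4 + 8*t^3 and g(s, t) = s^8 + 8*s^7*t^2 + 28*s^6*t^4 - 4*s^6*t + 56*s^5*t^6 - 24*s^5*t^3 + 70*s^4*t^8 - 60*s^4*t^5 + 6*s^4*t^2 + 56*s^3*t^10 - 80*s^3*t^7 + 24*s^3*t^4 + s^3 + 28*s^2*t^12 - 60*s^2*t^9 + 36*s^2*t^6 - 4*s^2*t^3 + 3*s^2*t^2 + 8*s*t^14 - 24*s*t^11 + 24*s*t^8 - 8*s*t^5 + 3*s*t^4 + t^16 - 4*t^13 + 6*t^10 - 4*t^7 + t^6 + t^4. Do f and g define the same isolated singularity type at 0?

Yes.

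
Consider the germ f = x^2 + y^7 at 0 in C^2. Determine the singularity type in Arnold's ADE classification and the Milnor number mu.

Type A_6, Milnor number mu = 6.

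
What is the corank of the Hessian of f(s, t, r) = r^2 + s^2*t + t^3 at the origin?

2

Hessian at 0 has rank 1.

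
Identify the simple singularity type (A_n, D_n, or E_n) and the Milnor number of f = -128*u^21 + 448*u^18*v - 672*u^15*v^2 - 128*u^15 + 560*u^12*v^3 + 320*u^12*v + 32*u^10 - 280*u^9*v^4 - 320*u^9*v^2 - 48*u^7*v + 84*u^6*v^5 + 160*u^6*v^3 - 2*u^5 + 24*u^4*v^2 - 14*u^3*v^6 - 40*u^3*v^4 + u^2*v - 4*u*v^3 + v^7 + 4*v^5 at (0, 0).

The Hessian of f at 0 is [[0, 0], [0, 0]] with rank 0, so corank 2. A Groebner basis of the Jacobian ideal J(f) in C{u,v} is {u^2*v^2 + 4*u^2/7 - 8*u*v^2/7, u^3 + 8*u^2/7 - 16*u*v^2/7, -u*v/2 + v^3}; counting standard monomials gives mu = 8. Corank 2; j^3 = u^2*v has shape L^2 M (L != M), so D-series; mu = 8 gives D_8.

Type D_8, Milnor number mu = 8.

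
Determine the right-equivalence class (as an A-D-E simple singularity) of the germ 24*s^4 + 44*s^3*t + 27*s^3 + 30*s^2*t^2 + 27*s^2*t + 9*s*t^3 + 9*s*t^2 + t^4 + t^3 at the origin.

The Hessian of f at 0 has rank 0. Corank 2; j^3 = (3*s + t)^3 is a perfect cube, so E-series; the 4-jet and mu = 7 give E_7.

E_{7}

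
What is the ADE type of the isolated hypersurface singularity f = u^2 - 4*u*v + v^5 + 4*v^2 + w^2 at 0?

A_4

The Hessian of f at 0 has rank 2. Corank 1: A-series; mu = 4 gives A_4.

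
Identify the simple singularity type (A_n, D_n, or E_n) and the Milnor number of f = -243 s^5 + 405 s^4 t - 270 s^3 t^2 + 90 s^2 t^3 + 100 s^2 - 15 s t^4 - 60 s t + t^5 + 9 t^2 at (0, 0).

Type A_4, Milnor number mu = 4.

The Hessian of f at 0 has rank 1. Corank 1: A-series; mu = 4 gives A_4.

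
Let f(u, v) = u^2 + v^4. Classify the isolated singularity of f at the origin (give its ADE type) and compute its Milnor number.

The Hessian of f at 0 has rank 1. Corank 1: A-series; mu = 3 gives A_3.

Type A3, Milnor number mu = 3.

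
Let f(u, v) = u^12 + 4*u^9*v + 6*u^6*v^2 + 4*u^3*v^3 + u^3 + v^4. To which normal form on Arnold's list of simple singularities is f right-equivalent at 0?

The Hessian of f at 0 is [[0, 0], [0, 0]] with rank 0, so corank 2. A Groebner basis of the Jacobian ideal J(f) in C{u,v} is {v^3, u^2}; counting standard monomials gives mu = 6. Corank 2; j^3 = u^3 is a perfect cube, so E-series; the 4-jet and mu = 6 give E_6.

E6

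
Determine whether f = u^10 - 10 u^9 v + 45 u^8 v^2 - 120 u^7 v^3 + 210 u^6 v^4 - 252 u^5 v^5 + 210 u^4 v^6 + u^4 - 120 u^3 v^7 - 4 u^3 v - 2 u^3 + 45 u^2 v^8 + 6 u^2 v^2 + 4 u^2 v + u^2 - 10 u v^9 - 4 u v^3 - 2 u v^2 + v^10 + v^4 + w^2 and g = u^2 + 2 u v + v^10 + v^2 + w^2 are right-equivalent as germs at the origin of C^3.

Yes.

The Hessian of f at 0 is [[2, 0, 0], [0, 0, 0], [0, 0, 2]] with rank 2, so corank 1. A Groebner basis of the Jacobian ideal J(f) in C{u,v,w} is {u*v^4 - 20*u*v^3 - 39*u*v^2 - 20*u*v - 3*u + 14*v^4 + 14*v^3 + 3*v^2, -30*u*v^3 - 54*u*v^2 - 27*u*v - 4*u + v^5 + 20*v^4 + 19*v^3 + 4*v^2, u^2 - 2*u*v - u + v^2, w}; counting standard monomials gives mu = 9. Corank 1: A-series; mu = 9 gives A_9. The Hessian of g at 0 is [[2, 2, 0], [2, 2, 0], [0, 0, 2]] with rank 2, so corank 1. A Groebner basis of the Jacobian ideal J(g) in C{u,v,w} is {v^9, u + v, w}; counting standard monomials gives mu = 9. Corank 1: A-series; mu = 9 gives A_9. Both have type A_9, hence right-equivalent.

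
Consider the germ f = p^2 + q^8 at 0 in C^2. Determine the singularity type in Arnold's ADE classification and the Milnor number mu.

Type A_7, Milnor number mu = 7.

The Hessian of f at 0 has rank 1. Corank 1: A-series; mu = 7 gives A_7.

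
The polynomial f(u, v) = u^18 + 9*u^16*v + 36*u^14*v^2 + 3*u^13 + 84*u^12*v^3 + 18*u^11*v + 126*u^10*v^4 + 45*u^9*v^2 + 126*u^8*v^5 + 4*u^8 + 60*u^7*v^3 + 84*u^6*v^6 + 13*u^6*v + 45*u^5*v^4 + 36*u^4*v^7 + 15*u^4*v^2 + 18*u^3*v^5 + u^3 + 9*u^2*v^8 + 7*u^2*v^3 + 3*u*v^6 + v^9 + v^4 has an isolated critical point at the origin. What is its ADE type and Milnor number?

The Hessian of f at 0 has rank 0. Corank 2; j^3 = u^3 is a perfect cube, so E-series; the 4-jet and mu = 6 give E_6.

Type E6, Milnor number mu = 6.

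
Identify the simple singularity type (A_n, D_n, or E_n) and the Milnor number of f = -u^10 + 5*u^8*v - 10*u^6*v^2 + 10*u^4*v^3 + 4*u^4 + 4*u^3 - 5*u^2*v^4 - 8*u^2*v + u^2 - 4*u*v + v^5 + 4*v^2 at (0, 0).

Type A_4, Milnor number mu = 4.

The Hessian of f at 0 has rank 1. Corank 1: A-series; mu = 4 gives A_4.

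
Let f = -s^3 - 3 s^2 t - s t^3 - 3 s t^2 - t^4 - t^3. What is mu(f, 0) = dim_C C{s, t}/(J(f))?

The Hessian of f at 0 is [[0, 0], [0, 0]] with rank 0, so corank 2. A Groebner basis of the Jacobian ideal J(f) in C{s,t} is {s^3 + 3*s^2*t + 6*s^2 + 12*s*t + 6*t^2, -3*s^2 + s*t^2 - 6*s*t - 3*t^2, 3*s^2 + 6*s*t + t^3 + 3*t^2}; counting standard monomials gives mu = 7. Corank 2; j^3 = -(s + t)^3 is a perfect cube, so E-series; the 4-jet and mu = 7 give E_7.

7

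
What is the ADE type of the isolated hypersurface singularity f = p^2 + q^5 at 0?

A4

The Hessian of f at 0 has rank 1. Corank 1: A-series; mu = 4 gives A_4.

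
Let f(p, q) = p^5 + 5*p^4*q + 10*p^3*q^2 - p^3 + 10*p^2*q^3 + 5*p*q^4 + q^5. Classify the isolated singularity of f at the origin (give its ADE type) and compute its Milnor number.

Type E_8, Milnor number mu = 8.

The Hessian of f at 0 has rank 0. Corank 2; j^3 = -p^3 is a perfect cube, so E-series; the 5-jet and mu = 8 give E_8.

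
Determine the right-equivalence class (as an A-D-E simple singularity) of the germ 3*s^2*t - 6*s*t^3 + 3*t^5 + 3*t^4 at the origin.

The Hessian of f at 0 has rank 0. Corank 2; j^3 = 3*s^2*t has shape L^2 M (L != M), so D-series; mu = 5 gives D_5.

D5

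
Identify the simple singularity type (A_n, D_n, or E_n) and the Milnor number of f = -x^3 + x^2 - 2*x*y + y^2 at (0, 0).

The Hessian of f at 0 has rank 1. Corank 1: A-series; mu = 2 gives A_2.

Type A_2, Milnor number mu = 2.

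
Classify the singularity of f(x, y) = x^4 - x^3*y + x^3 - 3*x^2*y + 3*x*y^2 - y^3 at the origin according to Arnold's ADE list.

E_{7}

The Hessian of f at 0 has rank 0. Corank 2; j^3 = (x - y)^3 is a perfect cube, so E-series; the 4-jet and mu = 7 give E_7.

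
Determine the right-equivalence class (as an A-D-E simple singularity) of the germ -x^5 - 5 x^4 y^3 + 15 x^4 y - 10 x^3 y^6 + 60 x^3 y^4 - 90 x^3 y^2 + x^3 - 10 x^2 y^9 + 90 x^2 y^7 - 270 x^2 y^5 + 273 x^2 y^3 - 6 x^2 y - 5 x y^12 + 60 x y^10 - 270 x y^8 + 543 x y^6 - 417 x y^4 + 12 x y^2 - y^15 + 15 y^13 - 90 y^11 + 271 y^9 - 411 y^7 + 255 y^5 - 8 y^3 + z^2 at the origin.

The Hessian of f at 0 has rank 1. Corank 2; j^3 = (x - 2*y)^3 is a perfect cube, so E-series; the 5-jet and mu = 8 give E_8.

E_{8}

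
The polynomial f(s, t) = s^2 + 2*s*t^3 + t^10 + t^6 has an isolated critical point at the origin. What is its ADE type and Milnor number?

Type A_{9}, Milnor number mu = 9.

The Hessian of f at 0 has rank 1. Corank 1: A-series; mu = 9 gives A_9.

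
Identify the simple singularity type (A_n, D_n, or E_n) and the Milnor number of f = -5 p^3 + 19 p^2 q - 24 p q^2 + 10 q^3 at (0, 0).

Type D_4, Milnor number mu = 4.

The Hessian of f at 0 has rank 0. Corank 2; j^3 = -(p - q)*(5*p^2 - 14*p*q + 10*q^2) splits into three distinct lines over C (the quadratic factor has nonzero discriminant), so D_4.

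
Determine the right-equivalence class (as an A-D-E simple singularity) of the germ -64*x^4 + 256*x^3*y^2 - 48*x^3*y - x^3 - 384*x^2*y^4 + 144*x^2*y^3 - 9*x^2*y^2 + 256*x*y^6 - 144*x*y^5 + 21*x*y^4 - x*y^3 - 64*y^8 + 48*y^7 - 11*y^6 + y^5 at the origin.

E7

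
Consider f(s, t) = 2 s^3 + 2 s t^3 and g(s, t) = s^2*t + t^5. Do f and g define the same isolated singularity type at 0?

No.

The Hessian of f at 0 is [[0, 0], [0, 0]] with rank 0, so corank 2. A Groebner basis of the Jacobian ideal J(f) in C{s,t} is {s^3, s*t^2, 3*s^2 + t^3}; counting standard monomials gives mu = 7. Corank 2; j^3 = 2*s^3 is a perfect cube, so E-series; the 4-jet and mu = 7 give E_7. The Hessian of g at 0 is [[0, 0], [0, 0]] with rank 0, so corank 2. A Groebner basis of the Jacobian ideal J(g) in C{s,t} is {s^2/5 + t^4, s^3, s*t}; counting standard monomials gives mu = 6. Corank 2; j^3 = s^2*t has shape L^2 M (L != M), so D-series; mu = 6 gives D_6. f is E_7 but g is D_6, hence not right-equivalent.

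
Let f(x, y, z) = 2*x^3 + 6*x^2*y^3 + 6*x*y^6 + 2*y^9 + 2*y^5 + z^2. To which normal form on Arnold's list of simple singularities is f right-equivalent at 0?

E8

The Hessian of f at 0 has rank 1. Corank 2; j^3 = 2*x^3 is a perfect cube, so E-series; the 5-jet and mu = 8 give E_8.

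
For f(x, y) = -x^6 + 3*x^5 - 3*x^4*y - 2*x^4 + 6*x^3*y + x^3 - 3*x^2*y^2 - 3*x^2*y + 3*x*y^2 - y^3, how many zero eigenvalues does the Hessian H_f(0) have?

2

Hessian at 0 has rank 0.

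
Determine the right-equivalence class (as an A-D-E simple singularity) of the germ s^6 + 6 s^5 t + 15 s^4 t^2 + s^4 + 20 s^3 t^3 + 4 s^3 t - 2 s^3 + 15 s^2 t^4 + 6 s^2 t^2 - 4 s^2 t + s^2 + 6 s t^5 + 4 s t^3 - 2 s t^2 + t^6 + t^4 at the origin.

A_{5}

The Hessian of f at 0 is [[2, 0], [0, 0]] with rank 1, so corank 1. A Groebner basis of the Jacobian ideal J(f) in C{s,t} is {s*t^2 + 2*s*t - s + t^2, -5*s*t + 2*s + t^3 - 2*t^2, s^2 + 2*s*t - s + t^2}; counting standard monomials gives mu = 5. Corank 1: A-series; mu = 5 gives A_5.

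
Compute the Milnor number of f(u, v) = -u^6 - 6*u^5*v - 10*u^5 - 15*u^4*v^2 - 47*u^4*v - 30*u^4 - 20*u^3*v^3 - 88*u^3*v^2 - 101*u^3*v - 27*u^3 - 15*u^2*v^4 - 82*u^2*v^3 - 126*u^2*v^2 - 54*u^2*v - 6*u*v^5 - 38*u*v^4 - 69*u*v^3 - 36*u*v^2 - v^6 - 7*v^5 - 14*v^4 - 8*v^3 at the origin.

The Hessian of f at 0 is [[0, 0], [0, 0]] with rank 0, so corank 2. A Groebner basis of the Jacobian ideal J(f) in C{u,v} is {-19683*u^2/35 - 26244*u*v/35 + v^4 - 27*v^3/35 - 8748*v^2/35, u^3 + 702*u^2/35 + 936*u*v/35 + 34*v^3/105 + 312*v^2/35, u^2*v - 729*u^2/35 - 972*u*v/35 - 149*v^3/315 - 324*v^2/35, 81*u^2/5 + u*v^2 + 108*u*v/5 + 31*v^3/45 + 36*v^2/5}; counting standard monomials gives mu = 7. Corank 2; j^3 = -(3*u + 2*v)^3 is a perfect cube, so E-series; the 4-jet and mu = 7 give E_7.

7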